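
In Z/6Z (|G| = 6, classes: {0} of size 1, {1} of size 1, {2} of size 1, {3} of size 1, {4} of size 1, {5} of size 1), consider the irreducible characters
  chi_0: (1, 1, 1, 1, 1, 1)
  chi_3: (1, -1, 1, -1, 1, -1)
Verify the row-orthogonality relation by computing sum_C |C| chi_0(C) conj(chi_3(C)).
Sum = 0; so <chi_0, chi_3> = 0 (distinct irreducibles are orthogonal).

Details: Compute term by term over conjugacy classes (|C| * chi_0(C) * conj(chi_3(C))):
  1*(1)*conj(1) + 1*(1)*conj(-1) + 1*(1)*conj(1) + 1*(1)*conj(-1) + 1*(1)*conj(1) + 1*(1)*conj(-1)
  = (1) + (-1) + (1) + (-1) + (1) + (-1)
  = 0.
(Exp terms are combined using exp(i*s)*conj(exp(i*t)) = exp(i*(s-t)), and sums of them are collapsed using the identity that for every m > 1 the m distinct m-th roots of unity sum to 0, e.g. 1 + exp(2*I*pi/3) + exp(-2*I*pi/3) = 0.)
Dividing by |G| = 6 gives 0/6 = 0, matching the row-orthogonality relation <chi_0, chi_3> = [chi_0 = chi_3].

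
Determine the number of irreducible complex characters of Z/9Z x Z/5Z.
45

Proof sketch: The number of irreducible complex representations of a finite group equals its number of conjugacy classes. Z/9Z x Z/5Z is abelian of order 45, so every element is its own conjugacy class: 45 classes, so Z/9Z x Z/5Z (order 45) has exactly 45 irreducible complex representations.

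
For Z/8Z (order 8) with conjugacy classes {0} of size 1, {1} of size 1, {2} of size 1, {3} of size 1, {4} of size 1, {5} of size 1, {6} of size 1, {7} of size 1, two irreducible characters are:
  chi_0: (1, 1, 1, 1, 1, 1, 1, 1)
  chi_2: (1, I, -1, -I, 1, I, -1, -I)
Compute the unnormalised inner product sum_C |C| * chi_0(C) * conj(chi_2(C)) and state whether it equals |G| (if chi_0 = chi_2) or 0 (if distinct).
Sum = 0; so <chi_0, chi_2> = 0 (distinct irreducibles are orthogonal).

Proof sketch: Compute term by term over conjugacy classes (|C| * chi_0(C) * conj(chi_2(C))):
  1*(1)*conj(1) + 1*(1)*conj(I) + 1*(1)*conj(-1) + 1*(1)*conj(-I) + 1*(1)*conj(1) + 1*(1)*conj(I) + 1*(1)*conj(-1) + 1*(1)*conj(-I)
  = (1) + (-I) + (-1) + (I) + (1) + (-I) + (-1) + (I)
  = 0.
(Exp terms are combined using exp(i*s)*conj(exp(i*t)) = exp(i*(s-t)), and sums of them are collapsed using the identity that for every m > 1 the m distinct m-th roots of unity sum to 0, e.g. 1 + exp(2*I*pi/3) + exp(-2*I*pi/3) = 0.)
Dividing by |G| = 8 gives 0/8 = 0, matching the row-orthogonality relation <chi_0, chi_2> = [chi_0 = chi_2].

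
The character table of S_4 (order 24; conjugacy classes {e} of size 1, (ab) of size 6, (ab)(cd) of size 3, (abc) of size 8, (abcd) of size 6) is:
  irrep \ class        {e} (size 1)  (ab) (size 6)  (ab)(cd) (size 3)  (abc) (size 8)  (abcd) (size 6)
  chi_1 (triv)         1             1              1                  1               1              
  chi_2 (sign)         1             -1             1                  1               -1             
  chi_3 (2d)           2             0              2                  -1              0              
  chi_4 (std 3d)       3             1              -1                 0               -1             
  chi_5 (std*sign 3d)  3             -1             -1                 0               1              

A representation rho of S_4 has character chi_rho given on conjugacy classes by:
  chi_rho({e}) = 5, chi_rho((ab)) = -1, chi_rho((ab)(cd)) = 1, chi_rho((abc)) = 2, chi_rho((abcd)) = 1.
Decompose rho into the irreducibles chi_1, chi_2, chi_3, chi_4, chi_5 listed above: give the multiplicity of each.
Multiplicities: chi_1: 1, chi_2: 1, chi_3: 0, chi_4: 0, chi_5: 1.

Why: Use <chi_rho, chi> = (1/|G|) sum_C |C| * chi_rho(C) * conj(chi(C)) with |G| = 24 for each irreducible chi in the table:
  <chi_rho, chi_1> = (1/24)[1*(5)*conj(1) + 6*(-1)*conj(1) + 3*(1)*conj(1) + 8*(2)*conj(1) + 6*(1)*conj(1)]
      = (1/24)[(5) + (-6) + (3) + (16) + (6)] = 24/24 = 1
  <chi_rho, chi_2> = (1/24)[1*(5)*conj(1) + 6*(-1)*conj(-1) + 3*(1)*conj(1) + 8*(2)*conj(1) + 6*(1)*conj(-1)]
      = (1/24)[(5) + (6) + (3) + (16) + (-6)] = 24/24 = 1
  <chi_rho, chi_3> = (1/24)[1*(5)*conj(2) + 6*(-1)*conj(0) + 3*(1)*conj(2) + 8*(2)*conj(-1) + 6*(1)*conj(0)]
      = (1/24)[(10) + (0) + (6) + (-16) + (0)] = 0/24 = 0
  <chi_rho, chi_4> = (1/24)[1*(5)*conj(3) + 6*(-1)*conj(1) + 3*(1)*conj(-1) + 8*(2)*conj(0) + 6*(1)*conj(-1)]
      = (1/24)[(15) + (-6) + (-3) + (0) + (-6)] = 0/24 = 0
  <chi_rho, chi_5> = (1/24)[1*(5)*conj(3) + 6*(-1)*conj(-1) + 3*(1)*conj(-1) + 8*(2)*conj(0) + 6*(1)*conj(1)]
      = (1/24)[(15) + (6) + (-3) + (0) + (6)] = 24/24 = 1
Dimension check: dim(rho) = sum (mult * dim) = 1*1 + 1*1 + 0*2 + 0*3 + 1*3 = 5 = chi_rho(e) = 5.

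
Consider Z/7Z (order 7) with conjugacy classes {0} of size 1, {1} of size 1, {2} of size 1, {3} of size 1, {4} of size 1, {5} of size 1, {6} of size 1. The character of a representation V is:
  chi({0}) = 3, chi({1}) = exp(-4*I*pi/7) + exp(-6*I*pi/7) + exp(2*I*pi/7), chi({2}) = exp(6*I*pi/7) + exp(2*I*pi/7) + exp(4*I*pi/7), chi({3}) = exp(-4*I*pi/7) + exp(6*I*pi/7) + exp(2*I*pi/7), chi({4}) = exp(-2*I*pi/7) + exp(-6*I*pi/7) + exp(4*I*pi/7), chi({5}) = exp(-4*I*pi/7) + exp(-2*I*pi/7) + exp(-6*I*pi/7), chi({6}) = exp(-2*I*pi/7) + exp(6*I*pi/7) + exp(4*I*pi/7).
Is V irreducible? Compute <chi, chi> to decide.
Not irreducible (reducible): <chi, chi> = 3 > 1.

Justification: <chi, chi> = (1/|G|) sum_C |C| * |chi(C)|^2 = (1/7)[1*|3|^2 + 1*|exp(-4*I*pi/7) + exp(-6*I*pi/7) + exp(2*I*pi/7)|^2 + 1*|exp(6*I*pi/7) + exp(2*I*pi/7) + exp(4*I*pi/7)|^2 + 1*|exp(-4*I*pi/7) + exp(6*I*pi/7) + exp(2*I*pi/7)|^2 + 1*|exp(-2*I*pi/7) + exp(-6*I*pi/7) + exp(4*I*pi/7)|^2 + 1*|exp(-4*I*pi/7) + exp(-2*I*pi/7) + exp(-6*I*pi/7)|^2 + 1*|exp(-2*I*pi/7) + exp(6*I*pi/7) + exp(4*I*pi/7)|^2]
  = (1/7)[(9) + (3 + 2*exp(-6*I*pi/7) + exp(-2*I*pi/7) + exp(2*I*pi/7) + 2*exp(6*I*pi/7)) + (3 + 2*exp(-2*I*pi/7) + exp(-4*I*pi/7) + exp(4*I*pi/7) + 2*exp(2*I*pi/7)) + (3 + 2*exp(-4*I*pi/7) + exp(-6*I*pi/7) + exp(6*I*pi/7) + 2*exp(4*I*pi/7)) + (3 + 2*exp(-4*I*pi/7) + exp(-6*I*pi/7) + exp(6*I*pi/7) + 2*exp(4*I*pi/7)) + (3 + 2*exp(-2*I*pi/7) + exp(-4*I*pi/7) + exp(4*I*pi/7) + 2*exp(2*I*pi/7)) + (3 + 2*exp(-6*I*pi/7) + exp(-2*I*pi/7) + exp(2*I*pi/7) + 2*exp(6*I*pi/7))] = 21/7 = 3.
(Exp terms are combined using exp(i*s)*conj(exp(i*t)) = exp(i*(s-t)), and sums of them are collapsed using the identity that for every m > 1 the m distinct m-th roots of unity sum to 0, e.g. 1 + exp(2*I*pi/3) + exp(-2*I*pi/3) = 0.)
A character is irreducible iff <chi, chi> = 1, so this representation is reducible.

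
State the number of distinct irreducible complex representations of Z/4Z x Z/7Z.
28

Proof sketch: The number of irreducible complex representations of a finite group equals its number of conjugacy classes. Z/4Z x Z/7Z is abelian of order 28, so every element is its own conjugacy class: 28 classes, so Z/4Z x Z/7Z (order 28) has exactly 28 irreducible complex representations.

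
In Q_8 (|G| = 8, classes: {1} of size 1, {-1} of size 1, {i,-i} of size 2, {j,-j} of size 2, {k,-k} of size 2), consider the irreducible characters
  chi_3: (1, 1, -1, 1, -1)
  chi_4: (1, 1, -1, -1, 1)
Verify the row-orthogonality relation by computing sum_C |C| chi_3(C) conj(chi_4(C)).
Sum = 0; so <chi_3, chi_4> = 0 (distinct irreducibles are orthogonal).

Derivation: Compute term by term over conjugacy classes (|C| * chi_3(C) * conj(chi_4(C))):
  1*(1)*conj(1) + 1*(1)*conj(1) + 2*(-1)*conj(-1) + 2*(1)*conj(-1) + 2*(-1)*conj(1)
  = (1) + (1) + (2) + (-2) + (-2)
  = 0.
Dividing by |G| = 8 gives 0/8 = 0, matching the row-orthogonality relation <chi_3, chi_4> = [chi_3 = chi_4].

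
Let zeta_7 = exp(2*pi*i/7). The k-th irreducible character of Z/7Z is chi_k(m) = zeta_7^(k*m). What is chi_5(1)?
chi_5(1) = zeta_7^5 = exp(-4*I*pi/7)

Working: chi_5(1) = zeta_7^(5*1) = zeta_7^5. Since zeta_7^7 = 1, this equals zeta_7^5 = exp(2*pi*i*5/7) = exp(-4*I*pi/7).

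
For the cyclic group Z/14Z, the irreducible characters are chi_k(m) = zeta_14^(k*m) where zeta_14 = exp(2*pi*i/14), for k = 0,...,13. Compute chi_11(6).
chi_11(6) = zeta_14^66 = exp(-4*I*pi/7)

Proof sketch: chi_11(6) = zeta_14^(11*6) = zeta_14^66. Since zeta_14^14 = 1, this equals zeta_14^10 = exp(2*pi*i*10/14) = exp(-4*I*pi/7).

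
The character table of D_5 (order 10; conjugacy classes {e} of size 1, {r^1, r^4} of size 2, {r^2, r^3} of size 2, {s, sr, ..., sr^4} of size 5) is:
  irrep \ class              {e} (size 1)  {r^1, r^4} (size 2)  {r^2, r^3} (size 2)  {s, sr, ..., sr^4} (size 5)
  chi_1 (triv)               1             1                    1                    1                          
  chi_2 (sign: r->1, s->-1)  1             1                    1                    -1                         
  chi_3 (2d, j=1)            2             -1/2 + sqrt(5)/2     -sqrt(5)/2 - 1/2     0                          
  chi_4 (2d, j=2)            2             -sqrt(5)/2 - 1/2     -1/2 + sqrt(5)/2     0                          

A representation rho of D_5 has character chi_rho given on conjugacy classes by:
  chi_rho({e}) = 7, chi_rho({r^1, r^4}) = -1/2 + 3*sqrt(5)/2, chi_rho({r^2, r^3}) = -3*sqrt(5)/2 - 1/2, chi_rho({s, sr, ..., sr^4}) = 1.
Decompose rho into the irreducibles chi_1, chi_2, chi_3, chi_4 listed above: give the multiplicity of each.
Multiplicities: chi_1: 1, chi_2: 0, chi_3: 3, chi_4: 0.

Why: Use <chi_rho, chi> = (1/|G|) sum_C |C| * chi_rho(C) * conj(chi(C)) with |G| = 10 for each irreducible chi in the table:
  <chi_rho, chi_1> = (1/10)[1*(7)*conj(1) + 2*(-1/2 + 3*sqrt(5)/2)*conj(1) + 2*(-3*sqrt(5)/2 - 1/2)*conj(1) + 5*(1)*conj(1)]
      = (1/10)[(7) + (-1 + 3*sqrt(5)) + (-3*sqrt(5) - 1) + (5)] = 10/10 = 1
  <chi_rho, chi_2> = (1/10)[1*(7)*conj(1) + 2*(-1/2 + 3*sqrt(5)/2)*conj(1) + 2*(-3*sqrt(5)/2 - 1/2)*conj(1) + 5*(1)*conj(-1)]
      = (1/10)[(7) + (-1 + 3*sqrt(5)) + (-3*sqrt(5) - 1) + (-5)] = 0/10 = 0
  <chi_rho, chi_3> = (1/10)[1*(7)*conj(2) + 2*(-1/2 + 3*sqrt(5)/2)*conj(-1/2 + sqrt(5)/2) + 2*(-3*sqrt(5)/2 - 1/2)*conj(-sqrt(5)/2 - 1/2) + 5*(1)*conj(0)]
      = (1/10)[(14) + (8 - 2*sqrt(5)) + (2*sqrt(5) + 8) + (0)] = 30/10 = 3
  <chi_rho, chi_4> = (1/10)[1*(7)*conj(2) + 2*(-1/2 + 3*sqrt(5)/2)*conj(-sqrt(5)/2 - 1/2) + 2*(-3*sqrt(5)/2 - 1/2)*conj(-1/2 + sqrt(5)/2) + 5*(1)*conj(0)]
      = (1/10)[(14) + (-7 - sqrt(5)) + (-7 + sqrt(5)) + (0)] = 0/10 = 0
Dimension check: dim(rho) = sum (mult * dim) = 1*1 + 0*1 + 3*2 + 0*2 = 7 = chi_rho(e) = 7.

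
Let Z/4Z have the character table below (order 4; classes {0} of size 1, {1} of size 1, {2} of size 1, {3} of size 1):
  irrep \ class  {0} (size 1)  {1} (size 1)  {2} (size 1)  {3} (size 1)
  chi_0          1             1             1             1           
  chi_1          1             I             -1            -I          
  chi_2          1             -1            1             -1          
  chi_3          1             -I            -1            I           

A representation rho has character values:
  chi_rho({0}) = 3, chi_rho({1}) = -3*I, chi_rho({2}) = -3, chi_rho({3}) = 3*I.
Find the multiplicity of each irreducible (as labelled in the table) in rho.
Multiplicities: chi_0: 0, chi_1: 0, chi_2: 0, chi_3: 3.

Use <chi_rho, chi> = (1/|G|) sum_C |C| * chi_rho(C) * conj(chi(C)) with |G| = 4 for each irreducible chi in the table:
  <chi_rho, chi_0> = (1/4)[1*(3)*conj(1) + 1*(-3*I)*conj(1) + 1*(-3)*conj(1) + 1*(3*I)*conj(1)]
      = (1/4)[(3) + (-3*I) + (-3) + (3*I)] = 0/4 = 0
  <chi_rho, chi_1> = (1/4)[1*(3)*conj(1) + 1*(-3*I)*conj(I) + 1*(-3)*conj(-1) + 1*(3*I)*conj(-I)]
      = (1/4)[(3) + (-3) + (3) + (-3)] = 0/4 = 0
  <chi_rho, chi_2> = (1/4)[1*(3)*conj(1) + 1*(-3*I)*conj(-1) + 1*(-3)*conj(1) + 1*(3*I)*conj(-1)]
      = (1/4)[(3) + (3*I) + (-3) + (-3*I)] = 0/4 = 0
  <chi_rho, chi_3> = (1/4)[1*(3)*conj(1) + 1*(-3*I)*conj(-I) + 1*(-3)*conj(-1) + 1*(3*I)*conj(I)]
      = (1/4)[(3) + (3) + (3) + (3)] = 12/4 = 3
(Exp terms are combined using exp(i*s)*conj(exp(i*t)) = exp(i*(s-t)), and sums of them are collapsed using the identity that for every m > 1 the m distinct m-th roots of unity sum to 0, e.g. 1 + exp(2*I*pi/3) + exp(-2*I*pi/3) = 0.)
Dimension check: dim(rho) = sum (mult * dim) = 0*1 + 0*1 + 0*1 + 3*1 = 3 = chi_rho(e) = 3.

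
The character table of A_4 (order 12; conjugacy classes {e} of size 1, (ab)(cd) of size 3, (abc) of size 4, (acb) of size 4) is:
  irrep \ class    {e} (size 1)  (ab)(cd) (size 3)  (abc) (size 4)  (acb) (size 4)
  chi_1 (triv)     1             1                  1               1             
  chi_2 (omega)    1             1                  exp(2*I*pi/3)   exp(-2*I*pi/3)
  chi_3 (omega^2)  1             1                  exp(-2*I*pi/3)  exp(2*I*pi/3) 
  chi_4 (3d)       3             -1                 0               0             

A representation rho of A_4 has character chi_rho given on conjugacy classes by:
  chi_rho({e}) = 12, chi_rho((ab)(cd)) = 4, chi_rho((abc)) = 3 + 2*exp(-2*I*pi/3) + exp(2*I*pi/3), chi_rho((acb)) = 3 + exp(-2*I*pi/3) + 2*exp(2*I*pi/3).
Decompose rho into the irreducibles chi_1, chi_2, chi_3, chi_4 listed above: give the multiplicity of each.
Multiplicities: chi_1: 3, chi_2: 1, chi_3: 2, chi_4: 2.

Explanation: Use <chi_rho, chi> = (1/|G|) sum_C |C| * chi_rho(C) * conj(chi(C)) with |G| = 12 for each irreducible chi in the table:
  <chi_rho, chi_1> = (1/12)[1*(12)*conj(1) + 3*(4)*conj(1) + 4*(3 + 2*exp(-2*I*pi/3) + exp(2*I*pi/3))*conj(1) + 4*(3 + exp(-2*I*pi/3) + 2*exp(2*I*pi/3))*conj(1)]
      = (1/12)[(12) + (12) + (12 + 8*exp(-2*I*pi/3) + 4*exp(2*I*pi/3)) + (12 + 4*exp(-2*I*pi/3) + 8*exp(2*I*pi/3))] = 36/12 = 3
  <chi_rho, chi_2> = (1/12)[1*(12)*conj(1) + 3*(4)*conj(1) + 4*(3 + 2*exp(-2*I*pi/3) + exp(2*I*pi/3))*conj(exp(2*I*pi/3)) + 4*(3 + exp(-2*I*pi/3) + 2*exp(2*I*pi/3))*conj(exp(-2*I*pi/3))]
      = (1/12)[(12) + (12) + (4 + 12*exp(-2*I*pi/3) + 8*exp(2*I*pi/3)) + (4 + 8*exp(-2*I*pi/3) + 12*exp(2*I*pi/3))] = 12/12 = 1
  <chi_rho, chi_3> = (1/12)[1*(12)*conj(1) + 3*(4)*conj(1) + 4*(3 + 2*exp(-2*I*pi/3) + exp(2*I*pi/3))*conj(exp(-2*I*pi/3)) + 4*(3 + exp(-2*I*pi/3) + 2*exp(2*I*pi/3))*conj(exp(2*I*pi/3))]
      = (1/12)[(12) + (12) + (8 + 4*exp(-2*I*pi/3) + 12*exp(2*I*pi/3)) + (8 + 12*exp(-2*I*pi/3) + 4*exp(2*I*pi/3))] = 24/12 = 2
  <chi_rho, chi_4> = (1/12)[1*(12)*conj(3) + 3*(4)*conj(-1) + 4*(3 + 2*exp(-2*I*pi/3) + exp(2*I*pi/3))*conj(0) + 4*(3 + exp(-2*I*pi/3) + 2*exp(2*I*pi/3))*conj(0)]
      = (1/12)[(36) + (-12) + (0) + (0)] = 24/12 = 2
(Exp terms are combined using exp(i*s)*conj(exp(i*t)) = exp(i*(s-t)), and sums of them are collapsed using the identity that for every m > 1 the m distinct m-th roots of unity sum to 0, e.g. 1 + exp(2*I*pi/3) + exp(-2*I*pi/3) = 0.)
Dimension check: dim(rho) = sum (mult * dim) = 3*1 + 1*1 + 2*1 + 2*3 = 12 = chi_rho(e) = 12.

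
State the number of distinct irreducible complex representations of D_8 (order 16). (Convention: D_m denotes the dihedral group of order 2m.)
7

Explanation: The number of irreducible complex representations of a finite group equals its number of conjugacy classes. D_8 has 7 conjugacy classes (n/2 + 3 for n even), so D_8 (order 16) has exactly 7 irreducible complex representations.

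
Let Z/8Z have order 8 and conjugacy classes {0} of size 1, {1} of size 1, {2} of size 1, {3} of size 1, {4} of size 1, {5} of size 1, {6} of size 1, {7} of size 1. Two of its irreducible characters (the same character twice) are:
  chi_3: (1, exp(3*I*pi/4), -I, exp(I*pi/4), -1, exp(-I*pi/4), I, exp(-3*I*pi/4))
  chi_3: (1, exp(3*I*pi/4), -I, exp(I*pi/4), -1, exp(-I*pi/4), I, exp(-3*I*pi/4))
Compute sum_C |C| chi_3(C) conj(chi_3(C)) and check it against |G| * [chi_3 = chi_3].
Sum = 8 = |G| = 8; so <chi_3, chi_3> = 1 (norm-1 confirms irreducibility).

Working: Compute term by term over conjugacy classes (|C| * chi_3(C) * conj(chi_3(C))):
  1*(1)*conj(1) + 1*(exp(3*I*pi/4))*conj(exp(3*I*pi/4)) + 1*(-I)*conj(-I) + 1*(exp(I*pi/4))*conj(exp(I*pi/4)) + 1*(-1)*conj(-1) + 1*(exp(-I*pi/4))*conj(exp(-I*pi/4)) + 1*(I)*conj(I) + 1*(exp(-3*I*pi/4))*conj(exp(-3*I*pi/4))
  = (1) + (1) + (1) + (1) + (1) + (1) + (1) + (1)
  = 8.
(Exp terms are combined using exp(i*s)*conj(exp(i*t)) = exp(i*(s-t)), and sums of them are collapsed using the identity that for every m > 1 the m distinct m-th roots of unity sum to 0, e.g. 1 + exp(2*I*pi/3) + exp(-2*I*pi/3) = 0.)
Dividing by |G| = 8 gives 8/8 = 1, matching the row-orthogonality relation <chi_3, chi_3> = [chi_3 = chi_3].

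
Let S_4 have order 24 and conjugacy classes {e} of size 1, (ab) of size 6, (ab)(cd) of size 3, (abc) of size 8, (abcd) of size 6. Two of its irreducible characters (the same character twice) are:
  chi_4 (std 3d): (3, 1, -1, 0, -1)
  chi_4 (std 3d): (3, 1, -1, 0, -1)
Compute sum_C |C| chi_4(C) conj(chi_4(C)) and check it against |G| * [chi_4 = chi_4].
Sum = 24 = |G| = 24; so <chi_4, chi_4> = 1 (norm-1 confirms irreducibility).

Justification: Compute term by term over conjugacy classes (|C| * chi_4(C) * conj(chi_4(C))):
  1*(3)*conj(3) + 6*(1)*conj(1) + 3*(-1)*conj(-1) + 8*(0)*conj(0) + 6*(-1)*conj(-1)
  = (9) + (6) + (3) + (0) + (6)
  = 24.
Dividing by |G| = 24 gives 24/24 = 1, matching the row-orthogonality relation <chi_4, chi_4> = [chi_4 = chi_4].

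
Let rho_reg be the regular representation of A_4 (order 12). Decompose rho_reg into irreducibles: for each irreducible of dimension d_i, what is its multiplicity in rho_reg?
Each irreducible V_i of dimension d_i appears with multiplicity d_i, i.e. rho_reg = (direct sum over all irreducibles V_i) d_i V_i. The irreducible dimensions for A_4 are 1, 1, 1, 3: 3 irreducibles of dimension 1, each with multiplicity 1; 1 irreducible of dimension 3, with multiplicity 3. Total dimension 3*1*1 + 1*3*3 = 12 = |G|.

General theorem: in the regular representation of a finite group G, each irreducible appears with multiplicity equal to its dimension. Check: dim(rho_reg) = sum d_i^2 = 1 + 1 + 1 + 9 = 12 = |G|.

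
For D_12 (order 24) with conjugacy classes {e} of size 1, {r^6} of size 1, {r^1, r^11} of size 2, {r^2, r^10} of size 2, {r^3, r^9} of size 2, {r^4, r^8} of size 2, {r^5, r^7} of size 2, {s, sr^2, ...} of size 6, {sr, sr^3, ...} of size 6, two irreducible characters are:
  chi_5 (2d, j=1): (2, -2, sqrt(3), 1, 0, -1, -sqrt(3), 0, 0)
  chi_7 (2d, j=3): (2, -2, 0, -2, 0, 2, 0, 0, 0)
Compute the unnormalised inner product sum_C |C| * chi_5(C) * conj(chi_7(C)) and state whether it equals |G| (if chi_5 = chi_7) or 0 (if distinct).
Sum = 0; so <chi_5, chi_7> = 0 (distinct irreducibles are orthogonal).

Argument: Compute term by term over conjugacy classes (|C| * chi_5(C) * conj(chi_7(C))):
  1*(2)*conj(2) + 1*(-2)*conj(-2) + 2*(sqrt(3))*conj(0) + 2*(1)*conj(-2) + 2*(0)*conj(0) + 2*(-1)*conj(2) + 2*(-sqrt(3))*conj(0) + 6*(0)*conj(0) + 6*(0)*conj(0)
  = (4) + (4) + (0) + (-4) + (0) + (-4) + (0) + (0) + (0)
  = 0.
Dividing by |G| = 24 gives 0/24 = 0, matching the row-orthogonality relation <chi_5, chi_7> = [chi_5 = chi_7].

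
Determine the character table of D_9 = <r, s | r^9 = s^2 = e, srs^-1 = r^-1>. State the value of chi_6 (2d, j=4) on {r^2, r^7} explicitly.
Conjugacy classes: {e} of size 1, {r^1, r^8} of size 2, {r^2, r^7} of size 2, {r^3, r^6} of size 2, {r^4, r^5} of size 2, {s, sr, ..., sr^8} of size 9.
Character table:
  irrep \ class              {e} (size 1)  {r^1, r^8} (size 2)  {r^2, r^7} (size 2)  {r^3, r^6} (size 2)  {r^4, r^5} (size 2)  {s, sr, ..., sr^8} (size 9)
  chi_1 (triv)               1             1                    1                    1                    1                    1                          
  chi_2 (sign: r->1, s->-1)  1             1                    1                    1                    1                    -1                         
  chi_3 (2d, j=1)            2             2*cos(2*pi/9)        2*cos(4*pi/9)        -1                   -2*cos(pi/9)         0                          
  chi_4 (2d, j=2)            2             2*cos(4*pi/9)        -2*cos(pi/9)         -1                   2*cos(2*pi/9)        0                          
  chi_5 (2d, j=3)            2             -1                   -1                   2                    -1                   0                          
  chi_6 (2d, j=4)            2             -2*cos(pi/9)         2*cos(2*pi/9)        -1                   2*cos(4*pi/9)        0                          

Spot check: chi_6 (2d, j=4) on {r^2, r^7} = 2*cos(2*pi/9).

Reasoning: D_9 has order 2*9 = 18 with 6 conjugacy classes, hence 6 irreducibles. Sum of squared dims 1 + 1 + 4 + 4 + 4 + 4 = 18 = |G|. Linear characters come from the abelianisation; the 2-dimensional irreps have character r^k -> 2*cos(2*pi*j*k/9), reflections -> 0.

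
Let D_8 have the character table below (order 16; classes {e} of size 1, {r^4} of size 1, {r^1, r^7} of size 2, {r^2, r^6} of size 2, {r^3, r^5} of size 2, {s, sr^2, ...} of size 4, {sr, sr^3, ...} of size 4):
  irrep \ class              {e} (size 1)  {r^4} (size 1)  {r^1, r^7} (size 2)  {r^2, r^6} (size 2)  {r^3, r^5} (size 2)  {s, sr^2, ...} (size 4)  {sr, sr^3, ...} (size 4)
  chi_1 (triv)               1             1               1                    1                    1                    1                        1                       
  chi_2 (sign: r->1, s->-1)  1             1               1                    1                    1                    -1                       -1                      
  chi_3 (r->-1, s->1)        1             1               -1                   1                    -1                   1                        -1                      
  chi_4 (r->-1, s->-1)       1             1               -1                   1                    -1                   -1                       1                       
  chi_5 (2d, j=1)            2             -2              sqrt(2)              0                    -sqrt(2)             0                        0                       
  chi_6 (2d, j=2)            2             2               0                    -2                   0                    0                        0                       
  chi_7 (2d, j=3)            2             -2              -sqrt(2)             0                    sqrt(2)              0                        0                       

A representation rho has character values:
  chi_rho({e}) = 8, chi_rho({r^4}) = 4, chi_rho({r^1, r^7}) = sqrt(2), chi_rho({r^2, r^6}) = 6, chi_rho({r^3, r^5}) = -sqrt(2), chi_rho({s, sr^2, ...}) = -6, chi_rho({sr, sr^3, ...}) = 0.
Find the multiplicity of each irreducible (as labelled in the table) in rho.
Multiplicities: chi_1: 0, chi_2: 3, chi_3: 0, chi_4: 3, chi_5: 1, chi_6: 0, chi_7: 0.

Details: Use <chi_rho, chi> = (1/|G|) sum_C |C| * chi_rho(C) * conj(chi(C)) with |G| = 16 for each irreducible chi in the table:
  <chi_rho, chi_1> = (1/16)[1*(8)*conj(1) + 1*(4)*conj(1) + 2*(sqrt(2))*conj(1) + 2*(6)*conj(1) + 2*(-sqrt(2))*conj(1) + 4*(-6)*conj(1) + 4*(0)*conj(1)]
      = (1/16)[(8) + (4) + (2*sqrt(2)) + (12) + (-2*sqrt(2)) + (-24) + (0)] = 0/16 = 0
  <chi_rho, chi_2> = (1/16)[1*(8)*conj(1) + 1*(4)*conj(1) + 2*(sqrt(2))*conj(1) + 2*(6)*conj(1) + 2*(-sqrt(2))*conj(1) + 4*(-6)*conj(-1) + 4*(0)*conj(-1)]
      = (1/16)[(8) + (4) + (2*sqrt(2)) + (12) + (-2*sqrt(2)) + (24) + (0)] = 48/16 = 3
  <chi_rho, chi_3> = (1/16)[1*(8)*conj(1) + 1*(4)*conj(1) + 2*(sqrt(2))*conj(-1) + 2*(6)*conj(1) + 2*(-sqrt(2))*conj(-1) + 4*(-6)*conj(1) + 4*(0)*conj(-1)]
      = (1/16)[(8) + (4) + (-2*sqrt(2)) + (12) + (2*sqrt(2)) + (-24) + (0)] = 0/16 = 0
  <chi_rho, chi_4> = (1/16)[1*(8)*conj(1) + 1*(4)*conj(1) + 2*(sqrt(2))*conj(-1) + 2*(6)*conj(1) + 2*(-sqrt(2))*conj(-1) + 4*(-6)*conj(-1) + 4*(0)*conj(1)]
      = (1/16)[(8) + (4) + (-2*sqrt(2)) + (12) + (2*sqrt(2)) + (24) + (0)] = 48/16 = 3
  <chi_rho, chi_5> = (1/16)[1*(8)*conj(2) + 1*(4)*conj(-2) + 2*(sqrt(2))*conj(sqrt(2)) + 2*(6)*conj(0) + 2*(-sqrt(2))*conj(-sqrt(2)) + 4*(-6)*conj(0) + 4*(0)*conj(0)]
      = (1/16)[(16) + (-8) + (4) + (0) + (4) + (0) + (0)] = 16/16 = 1
  <chi_rho, chi_6> = (1/16)[1*(8)*conj(2) + 1*(4)*conj(2) + 2*(sqrt(2))*conj(0) + 2*(6)*conj(-2) + 2*(-sqrt(2))*conj(0) + 4*(-6)*conj(0) + 4*(0)*conj(0)]
      = (1/16)[(16) + (8) + (0) + (-24) + (0) + (0) + (0)] = 0/16 = 0
  <chi_rho, chi_7> = (1/16)[1*(8)*conj(2) + 1*(4)*conj(-2) + 2*(sqrt(2))*conj(-sqrt(2)) + 2*(6)*conj(0) + 2*(-sqrt(2))*conj(sqrt(2)) + 4*(-6)*conj(0) + 4*(0)*conj(0)]
      = (1/16)[(16) + (-8) + (-4) + (0) + (-4) + (0) + (0)] = 0/16 = 0
Dimension check: dim(rho) = sum (mult * dim) = 0*1 + 3*1 + 0*1 + 3*1 + 1*2 + 0*2 + 0*2 = 8 = chi_rho(e) = 8.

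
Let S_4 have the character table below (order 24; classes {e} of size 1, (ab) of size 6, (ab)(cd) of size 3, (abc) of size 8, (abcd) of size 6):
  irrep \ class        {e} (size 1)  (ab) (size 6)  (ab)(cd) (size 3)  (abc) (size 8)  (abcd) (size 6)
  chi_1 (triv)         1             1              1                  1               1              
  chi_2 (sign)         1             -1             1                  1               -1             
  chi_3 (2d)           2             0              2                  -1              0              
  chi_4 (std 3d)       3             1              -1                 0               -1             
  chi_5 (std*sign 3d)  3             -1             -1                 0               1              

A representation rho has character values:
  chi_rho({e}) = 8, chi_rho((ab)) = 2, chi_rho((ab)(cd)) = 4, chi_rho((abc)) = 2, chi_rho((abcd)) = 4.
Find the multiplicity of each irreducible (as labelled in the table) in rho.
Multiplicities: chi_1: 3, chi_2: 0, chi_3: 1, chi_4: 0, chi_5: 1.

Derivation: Use <chi_rho, chi> = (1/|G|) sum_C |C| * chi_rho(C) * conj(chi(C)) with |G| = 24 for each irreducible chi in the table:
  <chi_rho, chi_1> = (1/24)[1*(8)*conj(1) + 6*(2)*conj(1) + 3*(4)*conj(1) + 8*(2)*conj(1) + 6*(4)*conj(1)]
      = (1/24)[(8) + (12) + (12) + (16) + (24)] = 72/24 = 3
  <chi_rho, chi_2> = (1/24)[1*(8)*conj(1) + 6*(2)*conj(-1) + 3*(4)*conj(1) + 8*(2)*conj(1) + 6*(4)*conj(-1)]
      = (1/24)[(8) + (-12) + (12) + (16) + (-24)] = 0/24 = 0
  <chi_rho, chi_3> = (1/24)[1*(8)*conj(2) + 6*(2)*conj(0) + 3*(4)*conj(2) + 8*(2)*conj(-1) + 6*(4)*conj(0)]
      = (1/24)[(16) + (0) + (24) + (-16) + (0)] = 24/24 = 1
  <chi_rho, chi_4> = (1/24)[1*(8)*conj(3) + 6*(2)*conj(1) + 3*(4)*conj(-1) + 8*(2)*conj(0) + 6*(4)*conj(-1)]
      = (1/24)[(24) + (12) + (-12) + (0) + (-24)] = 0/24 = 0
  <chi_rho, chi_5> = (1/24)[1*(8)*conj(3) + 6*(2)*conj(-1) + 3*(4)*conj(-1) + 8*(2)*conj(0) + 6*(4)*conj(1)]
      = (1/24)[(24) + (-12) + (-12) + (0) + (24)] = 24/24 = 1
Dimension check: dim(rho) = sum (mult * dim) = 3*1 + 0*1 + 1*2 + 0*3 + 1*3 = 8 = chi_rho(e) = 8.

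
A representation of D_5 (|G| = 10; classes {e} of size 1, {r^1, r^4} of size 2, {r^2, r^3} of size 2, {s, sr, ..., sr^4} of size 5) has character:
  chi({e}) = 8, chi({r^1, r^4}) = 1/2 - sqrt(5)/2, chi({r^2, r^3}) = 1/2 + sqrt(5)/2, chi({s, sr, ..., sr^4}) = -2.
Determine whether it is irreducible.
Not irreducible (reducible): <chi, chi> = 9 > 1.

Justification: <chi, chi> = (1/|G|) sum_C |C| * |chi(C)|^2 = (1/10)[1*|8|^2 + 2*|1/2 - sqrt(5)/2|^2 + 2*|1/2 + sqrt(5)/2|^2 + 5*|-2|^2]
  = (1/10)[(64) + (3 - sqrt(5)) + (sqrt(5) + 3) + (20)] = 90/10 = 9.
A character is irreducible iff <chi, chi> = 1, so this representation is reducible.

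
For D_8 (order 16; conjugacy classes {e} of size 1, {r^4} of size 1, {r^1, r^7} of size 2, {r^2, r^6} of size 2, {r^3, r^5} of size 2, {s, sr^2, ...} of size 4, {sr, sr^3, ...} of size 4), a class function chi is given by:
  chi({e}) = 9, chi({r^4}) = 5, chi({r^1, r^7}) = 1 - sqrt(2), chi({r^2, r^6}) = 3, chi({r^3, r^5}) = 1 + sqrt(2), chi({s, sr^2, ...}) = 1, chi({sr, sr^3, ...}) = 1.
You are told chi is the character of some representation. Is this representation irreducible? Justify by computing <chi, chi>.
Not irreducible (reducible): <chi, chi> = 9 > 1.

<chi, chi> = (1/|G|) sum_C |C| * |chi(C)|^2 = (1/16)[1*|9|^2 + 1*|5|^2 + 2*|1 - sqrt(2)|^2 + 2*|3|^2 + 2*|1 + sqrt(2)|^2 + 4*|1|^2 + 4*|1|^2]
  = (1/16)[(81) + (25) + (6 - 4*sqrt(2)) + (18) + (4*sqrt(2) + 6) + (4) + (4)] = 144/16 = 9.
A character is irreducible iff <chi, chi> = 1, so this representation is reducible.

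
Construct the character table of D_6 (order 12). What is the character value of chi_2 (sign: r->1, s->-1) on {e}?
Conjugacy classes: {e} of size 1, {r^3} of size 1, {r^1, r^5} of size 2, {r^2, r^4} of size 2, {s, sr^2, ...} of size 3, {sr, sr^3, ...} of size 3.
Character table:
  irrep \ class              {e} (size 1)  {r^3} (size 1)  {r^1, r^5} (size 2)  {r^2, r^4} (size 2)  {s, sr^2, ...} (size 3)  {sr, sr^3, ...} (size 3)
  chi_1 (triv)               1             1               1                    1                    1                        1                       
  chi_2 (sign: r->1, s->-1)  1             1               1                    1                    -1                       -1                      
  chi_3 (r->-1, s->1)        1             -1              -1                   1                    1                        -1                      
  chi_4 (r->-1, s->-1)       1             -1              -1                   1                    -1                       1                       
  chi_5 (2d, j=1)            2             -2              1                    -1                   0                        0                       
  chi_6 (2d, j=2)            2             2               -1                   -1                   0                        0                       

Spot check: chi_2 (sign: r->1, s->-1) on {e} = 1.

Details: D_6 has order 2*6 = 12 with 6 conjugacy classes, hence 6 irreducibles. Sum of squared dims 1 + 1 + 1 + 1 + 4 + 4 = 12 = |G|. Linear characters come from the abelianisation; the 2-dimensional irreps have character r^k -> 2*cos(2*pi*j*k/6), reflections -> 0.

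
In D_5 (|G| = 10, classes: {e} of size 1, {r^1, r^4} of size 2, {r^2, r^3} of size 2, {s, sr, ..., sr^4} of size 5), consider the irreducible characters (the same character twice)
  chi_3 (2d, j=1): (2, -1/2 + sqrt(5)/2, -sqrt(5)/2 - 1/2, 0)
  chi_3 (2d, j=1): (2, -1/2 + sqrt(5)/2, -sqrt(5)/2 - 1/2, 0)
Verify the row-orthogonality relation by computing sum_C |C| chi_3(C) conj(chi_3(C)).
Sum = 10 = |G| = 10; so <chi_3, chi_3> = 1 (norm-1 confirms irreducibility).

Compute term by term over conjugacy classes (|C| * chi_3(C) * conj(chi_3(C))):
  1*(2)*conj(2) + 2*(-1/2 + sqrt(5)/2)*conj(-1/2 + sqrt(5)/2) + 2*(-sqrt(5)/2 - 1/2)*conj(-sqrt(5)/2 - 1/2) + 5*(0)*conj(0)
  = (4) + (3 - sqrt(5)) + (sqrt(5) + 3) + (0)
  = 10.
Dividing by |G| = 10 gives 10/10 = 1, matching the row-orthogonality relation <chi_3, chi_3> = [chi_3 = chi_3].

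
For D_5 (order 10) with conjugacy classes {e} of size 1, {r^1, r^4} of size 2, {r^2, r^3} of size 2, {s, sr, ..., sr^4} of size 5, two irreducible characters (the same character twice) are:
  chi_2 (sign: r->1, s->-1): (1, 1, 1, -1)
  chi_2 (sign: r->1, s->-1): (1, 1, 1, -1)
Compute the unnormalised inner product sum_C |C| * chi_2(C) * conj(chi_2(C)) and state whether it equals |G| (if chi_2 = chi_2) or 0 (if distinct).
Sum = 10 = |G| = 10; so <chi_2, chi_2> = 1 (norm-1 confirms irreducibility).

Compute term by term over conjugacy classes (|C| * chi_2(C) * conj(chi_2(C))):
  1*(1)*conj(1) + 2*(1)*conj(1) + 2*(1)*conj(1) + 5*(-1)*conj(-1)
  = (1) + (2) + (2) + (5)
  = 10.
Dividing by |G| = 10 gives 10/10 = 1, matching the row-orthogonality relation <chi_2, chi_2> = [chi_2 = chi_2].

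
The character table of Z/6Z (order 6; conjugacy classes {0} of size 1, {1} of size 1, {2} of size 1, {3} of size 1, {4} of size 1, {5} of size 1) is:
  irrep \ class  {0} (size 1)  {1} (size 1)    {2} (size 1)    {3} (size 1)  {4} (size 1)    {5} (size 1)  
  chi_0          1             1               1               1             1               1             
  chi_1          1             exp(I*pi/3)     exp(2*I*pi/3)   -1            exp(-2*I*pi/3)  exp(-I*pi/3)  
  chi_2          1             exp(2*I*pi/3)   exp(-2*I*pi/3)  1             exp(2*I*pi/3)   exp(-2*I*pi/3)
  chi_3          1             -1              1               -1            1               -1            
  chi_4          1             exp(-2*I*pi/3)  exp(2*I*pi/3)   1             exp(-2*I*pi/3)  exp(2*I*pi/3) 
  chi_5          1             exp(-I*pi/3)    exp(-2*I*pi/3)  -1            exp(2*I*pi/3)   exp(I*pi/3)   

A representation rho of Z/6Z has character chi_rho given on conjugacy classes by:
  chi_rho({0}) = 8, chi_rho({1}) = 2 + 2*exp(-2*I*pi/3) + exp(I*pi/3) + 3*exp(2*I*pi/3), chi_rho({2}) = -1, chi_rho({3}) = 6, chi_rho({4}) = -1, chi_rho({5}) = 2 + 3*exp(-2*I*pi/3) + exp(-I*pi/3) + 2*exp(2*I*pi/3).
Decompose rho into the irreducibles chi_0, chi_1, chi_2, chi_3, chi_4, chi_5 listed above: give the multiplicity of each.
Multiplicities: chi_0: 2, chi_1: 1, chi_2: 3, chi_3: 0, chi_4: 2, chi_5: 0.

Derivation: Use <chi_rho, chi> = (1/|G|) sum_C |C| * chi_rho(C) * conj(chi(C)) with |G| = 6 for each irreducible chi in the table:
  <chi_rho, chi_0> = (1/6)[1*(8)*conj(1) + 1*(2 + 2*exp(-2*I*pi/3) + exp(I*pi/3) + 3*exp(2*I*pi/3))*conj(1) + 1*(-1)*conj(1) + 1*(6)*conj(1) + 1*(-1)*conj(1) + 1*(2 + 3*exp(-2*I*pi/3) + exp(-I*pi/3) + 2*exp(2*I*pi/3))*conj(1)]
      = (1/6)[(8) + (2 + 2*exp(-2*I*pi/3) + exp(I*pi/3) + 3*exp(2*I*pi/3)) + (-1) + (6) + (-1) + (2 + 3*exp(-2*I*pi/3) + exp(-I*pi/3) + 2*exp(2*I*pi/3))] = 12/6 = 2
  <chi_rho, chi_1> = (1/6)[1*(8)*conj(1) + 1*(2 + 2*exp(-2*I*pi/3) + exp(I*pi/3) + 3*exp(2*I*pi/3))*conj(exp(I*pi/3)) + 1*(-1)*conj(exp(2*I*pi/3)) + 1*(6)*conj(-1) + 1*(-1)*conj(exp(-2*I*pi/3)) + 1*(2 + 3*exp(-2*I*pi/3) + exp(-I*pi/3) + 2*exp(2*I*pi/3))*conj(exp(-I*pi/3))]
      = (1/6)[(8) + (-1 + 2*exp(-I*pi/3) + 3*exp(I*pi/3)) + (3 + 2*exp(-2*I*pi/3) + 3*exp(2*I*pi/3)) + (-6) + (3 + 3*exp(-2*I*pi/3) + 2*exp(2*I*pi/3)) + (-1 + 3*exp(-I*pi/3) + 2*exp(I*pi/3))] = 6/6 = 1
  <chi_rho, chi_2> = (1/6)[1*(8)*conj(1) + 1*(2 + 2*exp(-2*I*pi/3) + exp(I*pi/3) + 3*exp(2*I*pi/3))*conj(exp(2*I*pi/3)) + 1*(-1)*conj(exp(-2*I*pi/3)) + 1*(6)*conj(1) + 1*(-1)*conj(exp(2*I*pi/3)) + 1*(2 + 3*exp(-2*I*pi/3) + exp(-I*pi/3) + 2*exp(2*I*pi/3))*conj(exp(-2*I*pi/3))]
      = (1/6)[(8) + (3 + 2*exp(-2*I*pi/3) + exp(-I*pi/3) + 2*exp(2*I*pi/3)) + (3 + 3*exp(-2*I*pi/3) + 2*exp(2*I*pi/3)) + (6) + (3 + 2*exp(-2*I*pi/3) + 3*exp(2*I*pi/3)) + (3 + 2*exp(-2*I*pi/3) + exp(I*pi/3) + 2*exp(2*I*pi/3))] = 18/6 = 3
  <chi_rho, chi_3> = (1/6)[1*(8)*conj(1) + 1*(2 + 2*exp(-2*I*pi/3) + exp(I*pi/3) + 3*exp(2*I*pi/3))*conj(-1) + 1*(-1)*conj(1) + 1*(6)*conj(-1) + 1*(-1)*conj(1) + 1*(2 + 3*exp(-2*I*pi/3) + exp(-I*pi/3) + 2*exp(2*I*pi/3))*conj(-1)]
      = (1/6)[(8) + (-2 - 3*exp(2*I*pi/3) - exp(I*pi/3) - 2*exp(-2*I*pi/3)) + (-1) + (-6) + (-1) + (-2 - 2*exp(2*I*pi/3) - exp(-I*pi/3) - 3*exp(-2*I*pi/3))] = 0/6 = 0
  <chi_rho, chi_4> = (1/6)[1*(8)*conj(1) + 1*(2 + 2*exp(-2*I*pi/3) + exp(I*pi/3) + 3*exp(2*I*pi/3))*conj(exp(-2*I*pi/3)) + 1*(-1)*conj(exp(2*I*pi/3)) + 1*(6)*conj(1) + 1*(-1)*conj(exp(-2*I*pi/3)) + 1*(2 + 3*exp(-2*I*pi/3) + exp(-I*pi/3) + 2*exp(2*I*pi/3))*conj(exp(2*I*pi/3))]
      = (1/6)[(8) + (1 + 3*exp(-2*I*pi/3) + 2*exp(2*I*pi/3)) + (3 + 2*exp(-2*I*pi/3) + 3*exp(2*I*pi/3)) + (6) + (3 + 3*exp(-2*I*pi/3) + 2*exp(2*I*pi/3)) + (1 + 2*exp(-2*I*pi/3) + 3*exp(2*I*pi/3))] = 12/6 = 2
  <chi_rho, chi_5> = (1/6)[1*(8)*conj(1) + 1*(2 + 2*exp(-2*I*pi/3) + exp(I*pi/3) + 3*exp(2*I*pi/3))*conj(exp(-I*pi/3)) + 1*(-1)*conj(exp(-2*I*pi/3)) + 1*(6)*conj(-1) + 1*(-1)*conj(exp(2*I*pi/3)) + 1*(2 + 3*exp(-2*I*pi/3) + exp(-I*pi/3) + 2*exp(2*I*pi/3))*conj(exp(I*pi/3))]
      = (1/6)[(8) + (-3 + 2*exp(-I*pi/3) + exp(2*I*pi/3) + 2*exp(I*pi/3)) + (3 + 3*exp(-2*I*pi/3) + 2*exp(2*I*pi/3)) + (-6) + (3 + 2*exp(-2*I*pi/3) + 3*exp(2*I*pi/3)) + (-3 + 2*exp(-I*pi/3) + exp(-2*I*pi/3) + 2*exp(I*pi/3))] = 0/6 = 0
(Exp terms are combined using exp(i*s)*conj(exp(i*t)) = exp(i*(s-t)), and sums of them are collapsed using the identity that for every m > 1 the m distinct m-th roots of unity sum to 0, e.g. 1 + exp(2*I*pi/3) + exp(-2*I*pi/3) = 0.)
Dimension check: dim(rho) = sum (mult * dim) = 2*1 + 1*1 + 3*1 + 0*1 + 2*1 + 0*1 = 8 = chi_rho(e) = 8.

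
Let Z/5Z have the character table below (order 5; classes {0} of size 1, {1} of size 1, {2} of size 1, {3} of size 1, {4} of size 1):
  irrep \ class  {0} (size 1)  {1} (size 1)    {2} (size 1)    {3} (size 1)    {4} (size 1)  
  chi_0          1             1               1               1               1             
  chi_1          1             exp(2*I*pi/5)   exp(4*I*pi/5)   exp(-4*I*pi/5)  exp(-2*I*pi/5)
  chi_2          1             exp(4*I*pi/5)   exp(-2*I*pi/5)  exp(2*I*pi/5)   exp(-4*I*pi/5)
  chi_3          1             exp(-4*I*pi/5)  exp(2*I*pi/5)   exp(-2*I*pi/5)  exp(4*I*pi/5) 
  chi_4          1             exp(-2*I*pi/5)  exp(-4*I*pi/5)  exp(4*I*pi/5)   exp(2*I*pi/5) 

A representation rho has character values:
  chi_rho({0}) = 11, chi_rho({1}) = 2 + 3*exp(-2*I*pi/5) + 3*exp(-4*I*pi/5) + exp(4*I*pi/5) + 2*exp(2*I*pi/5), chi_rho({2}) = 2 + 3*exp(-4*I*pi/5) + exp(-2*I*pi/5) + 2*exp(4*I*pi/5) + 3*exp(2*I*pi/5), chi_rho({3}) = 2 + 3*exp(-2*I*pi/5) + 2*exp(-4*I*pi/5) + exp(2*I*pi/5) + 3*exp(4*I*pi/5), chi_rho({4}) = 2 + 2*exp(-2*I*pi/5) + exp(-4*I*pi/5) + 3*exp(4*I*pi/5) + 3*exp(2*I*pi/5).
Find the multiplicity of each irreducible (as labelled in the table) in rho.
Multiplicities: chi_0: 2, chi_1: 2, chi_2: 1, chi_3: 3, chi_4: 3.

Derivation: Use <chi_rho, chi> = (1/|G|) sum_C |C| * chi_rho(C) * conj(chi(C)) with |G| = 5 for each irreducible chi in the table:
  <chi_rho, chi_0> = (1/5)[1*(11)*conj(1) + 1*(2 + 3*exp(-2*I*pi/5) + 3*exp(-4*I*pi/5) + exp(4*I*pi/5) + 2*exp(2*I*pi/5))*conj(1) + 1*(2 + 3*exp(-4*I*pi/5) + exp(-2*I*pi/5) + 2*exp(4*I*pi/5) + 3*exp(2*I*pi/5))*conj(1) + 1*(2 + 3*exp(-2*I*pi/5) + 2*exp(-4*I*pi/5) + exp(2*I*pi/5) + 3*exp(4*I*pi/5))*conj(1) + 1*(2 + 2*exp(-2*I*pi/5) + exp(-4*I*pi/5) + 3*exp(4*I*pi/5) + 3*exp(2*I*pi/5))*conj(1)]
      = (1/5)[(11) + (2 + 3*exp(-2*I*pi/5) + 3*exp(-4*I*pi/5) + exp(4*I*pi/5) + 2*exp(2*I*pi/5)) + (2 + 3*exp(-4*I*pi/5) + exp(-2*I*pi/5) + 2*exp(4*I*pi/5) + 3*exp(2*I*pi/5)) + (2 + 3*exp(-2*I*pi/5) + 2*exp(-4*I*pi/5) + exp(2*I*pi/5) + 3*exp(4*I*pi/5)) + (2 + 2*exp(-2*I*pi/5) + exp(-4*I*pi/5) + 3*exp(4*I*pi/5) + 3*exp(2*I*pi/5))] = 10/5 = 2
  <chi_rho, chi_1> = (1/5)[1*(11)*conj(1) + 1*(2 + 3*exp(-2*I*pi/5) + 3*exp(-4*I*pi/5) + exp(4*I*pi/5) + 2*exp(2*I*pi/5))*conj(exp(2*I*pi/5)) + 1*(2 + 3*exp(-4*I*pi/5) + exp(-2*I*pi/5) + 2*exp(4*I*pi/5) + 3*exp(2*I*pi/5))*conj(exp(4*I*pi/5)) + 1*(2 + 3*exp(-2*I*pi/5) + 2*exp(-4*I*pi/5) + exp(2*I*pi/5) + 3*exp(4*I*pi/5))*conj(exp(-4*I*pi/5)) + 1*(2 + 2*exp(-2*I*pi/5) + exp(-4*I*pi/5) + 3*exp(4*I*pi/5) + 3*exp(2*I*pi/5))*conj(exp(-2*I*pi/5))]
      = (1/5)[(11) + (2 + 2*exp(-2*I*pi/5) + 3*exp(-4*I*pi/5) + exp(2*I*pi/5) + 3*exp(4*I*pi/5)) + (2 + 3*exp(-2*I*pi/5) + 2*exp(-4*I*pi/5) + exp(4*I*pi/5) + 3*exp(2*I*pi/5)) + (2 + 3*exp(-2*I*pi/5) + exp(-4*I*pi/5) + 2*exp(4*I*pi/5) + 3*exp(2*I*pi/5)) + (2 + 3*exp(-4*I*pi/5) + exp(-2*I*pi/5) + 3*exp(4*I*pi/5) + 2*exp(2*I*pi/5))] = 10/5 = 2
  <chi_rho, chi_2> = (1/5)[1*(11)*conj(1) + 1*(2 + 3*exp(-2*I*pi/5) + 3*exp(-4*I*pi/5) + exp(4*I*pi/5) + 2*exp(2*I*pi/5))*conj(exp(4*I*pi/5)) + 1*(2 + 3*exp(-4*I*pi/5) + exp(-2*I*pi/5) + 2*exp(4*I*pi/5) + 3*exp(2*I*pi/5))*conj(exp(-2*I*pi/5)) + 1*(2 + 3*exp(-2*I*pi/5) + 2*exp(-4*I*pi/5) + exp(2*I*pi/5) + 3*exp(4*I*pi/5))*conj(exp(2*I*pi/5)) + 1*(2 + 2*exp(-2*I*pi/5) + exp(-4*I*pi/5) + 3*exp(4*I*pi/5) + 3*exp(2*I*pi/5))*conj(exp(-4*I*pi/5))]
      = (1/5)[(11) + (1 + 2*exp(-2*I*pi/5) + 2*exp(-4*I*pi/5) + 3*exp(4*I*pi/5) + 3*exp(2*I*pi/5)) + (1 + 3*exp(-2*I*pi/5) + 2*exp(-4*I*pi/5) + 3*exp(4*I*pi/5) + 2*exp(2*I*pi/5)) + (1 + 2*exp(-2*I*pi/5) + 3*exp(-4*I*pi/5) + 2*exp(4*I*pi/5) + 3*exp(2*I*pi/5)) + (1 + 3*exp(-2*I*pi/5) + 3*exp(-4*I*pi/5) + 2*exp(4*I*pi/5) + 2*exp(2*I*pi/5))] = 5/5 = 1
  <chi_rho, chi_3> = (1/5)[1*(11)*conj(1) + 1*(2 + 3*exp(-2*I*pi/5) + 3*exp(-4*I*pi/5) + exp(4*I*pi/5) + 2*exp(2*I*pi/5))*conj(exp(-4*I*pi/5)) + 1*(2 + 3*exp(-4*I*pi/5) + exp(-2*I*pi/5) + 2*exp(4*I*pi/5) + 3*exp(2*I*pi/5))*conj(exp(2*I*pi/5)) + 1*(2 + 3*exp(-2*I*pi/5) + 2*exp(-4*I*pi/5) + exp(2*I*pi/5) + 3*exp(4*I*pi/5))*conj(exp(-2*I*pi/5)) + 1*(2 + 2*exp(-2*I*pi/5) + exp(-4*I*pi/5) + 3*exp(4*I*pi/5) + 3*exp(2*I*pi/5))*conj(exp(4*I*pi/5))]
      = (1/5)[(11) + (3 + 2*exp(-4*I*pi/5) + exp(-2*I*pi/5) + 2*exp(4*I*pi/5) + 3*exp(2*I*pi/5)) + (3 + 2*exp(-2*I*pi/5) + exp(-4*I*pi/5) + 3*exp(4*I*pi/5) + 2*exp(2*I*pi/5)) + (3 + 2*exp(-2*I*pi/5) + 3*exp(-4*I*pi/5) + exp(4*I*pi/5) + 2*exp(2*I*pi/5)) + (3 + 3*exp(-2*I*pi/5) + 2*exp(-4*I*pi/5) + exp(2*I*pi/5) + 2*exp(4*I*pi/5))] = 15/5 = 3
  <chi_rho, chi_4> = (1/5)[1*(11)*conj(1) + 1*(2 + 3*exp(-2*I*pi/5) + 3*exp(-4*I*pi/5) + exp(4*I*pi/5) + 2*exp(2*I*pi/5))*conj(exp(-2*I*pi/5)) + 1*(2 + 3*exp(-4*I*pi/5) + exp(-2*I*pi/5) + 2*exp(4*I*pi/5) + 3*exp(2*I*pi/5))*conj(exp(-4*I*pi/5)) + 1*(2 + 3*exp(-2*I*pi/5) + 2*exp(-4*I*pi/5) + exp(2*I*pi/5) + 3*exp(4*I*pi/5))*conj(exp(4*I*pi/5)) + 1*(2 + 2*exp(-2*I*pi/5) + exp(-4*I*pi/5) + 3*exp(4*I*pi/5) + 3*exp(2*I*pi/5))*conj(exp(2*I*pi/5))]
      = (1/5)[(11) + (3 + 3*exp(-2*I*pi/5) + exp(-4*I*pi/5) + 2*exp(4*I*pi/5) + 2*exp(2*I*pi/5)) + (3 + 2*exp(-2*I*pi/5) + 3*exp(-4*I*pi/5) + exp(2*I*pi/5) + 2*exp(4*I*pi/5)) + (3 + 2*exp(-4*I*pi/5) + exp(-2*I*pi/5) + 3*exp(4*I*pi/5) + 2*exp(2*I*pi/5)) + (3 + 2*exp(-2*I*pi/5) + 2*exp(-4*I*pi/5) + exp(4*I*pi/5) + 3*exp(2*I*pi/5))] = 15/5 = 3
(Exp terms are combined using exp(i*s)*conj(exp(i*t)) = exp(i*(s-t)), and sums of them are collapsed using the identity that for every m > 1 the m distinct m-th roots of unity sum to 0, e.g. 1 + exp(2*I*pi/3) + exp(-2*I*pi/3) = 0.)
Dimension check: dim(rho) = sum (mult * dim) = 2*1 + 2*1 + 1*1 + 3*1 + 3*1 = 11 = chi_rho(e) = 11.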